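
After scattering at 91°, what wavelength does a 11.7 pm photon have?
14.1687 pm

Using the Compton scattering formula:
λ' = λ + Δλ = λ + λ_C(1 - cos θ)

Given:
- Initial wavelength λ = 11.7 pm
- Scattering angle θ = 91°
- Compton wavelength λ_C ≈ 2.4263 pm

Calculate the shift:
Δλ = 2.4263 × (1 - cos(91°))
Δλ = 2.4263 × 1.0175
Δλ = 2.4687 pm

Final wavelength:
λ' = 11.7 + 2.4687 = 14.1687 pm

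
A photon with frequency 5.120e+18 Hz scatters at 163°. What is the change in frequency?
3.839e+17 Hz (decrease)

Convert frequency to wavelength (c = 299792458 m/s):
λ₀ = c/f₀ = 299792458/5.120e+18 = 5.8553214e-11 m = 58.5532 pm

Calculate Compton shift:
Δλ = λ_C(1 - cos(163°)) = 4.7466 pm

Final wavelength:
λ' = λ₀ + Δλ = 58.5532 + 4.7466 = 63.2998 pm

Final frequency:
f' = c/λ' = 299792458/6.3299817e-11 = 4.7360715e+18 Hz

Frequency shift (decrease):
Δf = f₀ - f' = 5.120e+18 - 4.7360715e+18 = 3.839e+17 Hz

(Intermediate values are shown rounded; full precision is carried through to the final answer.)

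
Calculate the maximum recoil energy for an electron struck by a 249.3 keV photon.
123.1192 keV

Maximum energy transfer occurs at θ = 180° (backscattering).

Initial photon: E₀ = 249.3 keV → λ₀ = 4.9733 pm

Maximum Compton shift (at 180°):
Δλ_max = 2λ_C = 2 × 2.4263 = 4.8526 pm

Final wavelength:
λ' = 4.9733 + 4.8526 = 9.8259 pm

Minimum photon energy (maximum energy to electron):
E'_min = hc/λ' = 126.1808 keV

Maximum electron kinetic energy:
K_max = E₀ - E'_min = 249.3000 - 126.1808 = 123.1192 keV

(Intermediate values are shown rounded; full precision is carried through to the final answer.)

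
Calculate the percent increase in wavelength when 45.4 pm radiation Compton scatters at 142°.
9.5557%

Calculate the Compton shift:
Δλ = λ_C(1 - cos(142°))
Δλ = 2.4263 × (1 - cos(142°))
Δλ = 2.4263 × 1.7880
Δλ = 4.3383 pm

Percentage change:
(Δλ/λ₀) × 100 = (4.3383/45.4) × 100
= 9.5557%

(Intermediate values are shown rounded; full precision is carried through to the final answer.)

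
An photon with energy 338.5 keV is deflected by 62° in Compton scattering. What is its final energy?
250.4741 keV

First convert energy to wavelength:
λ = hc/E, with hc ≈ 1239.842 keV·pm (i.e. 1239.842 eV·nm)

For E = 338.5 keV = 338500 eV:
λ = 1239.842 keV·pm / 338.5 keV
λ = 3.6628 pm

Calculate the Compton shift:
Δλ = λ_C(1 - cos(62°)) = 2.4263 × 0.5305
Δλ = 1.2872 pm

Final wavelength:
λ' = 3.6628 + 1.2872 = 4.9500 pm

Final energy:
E' = hc/λ' = 1239.842 / 4.9500 = 250.4741 keV

(Intermediate values are shown rounded; full precision is carried through to the final answer.)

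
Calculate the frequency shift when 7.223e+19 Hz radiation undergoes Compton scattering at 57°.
1.519e+19 Hz (decrease)

Convert frequency to wavelength (c = 299792458 m/s):
λ₀ = c/f₀ = 299792458/7.223e+19 = 4.1505255e-12 m = 4.1505 pm

Calculate Compton shift:
Δλ = λ_C(1 - cos(57°)) = 1.1048 pm

Final wavelength:
λ' = λ₀ + Δλ = 4.1505 + 1.1048 = 5.2554 pm

Final frequency:
f' = c/λ' = 299792458/5.2553725e-12 = 5.7044949e+19 Hz

Frequency shift (decrease):
Δf = f₀ - f' = 7.223e+19 - 5.7044949e+19 = 1.519e+19 Hz

(Intermediate values are shown rounded; full precision is carried through to the final answer.)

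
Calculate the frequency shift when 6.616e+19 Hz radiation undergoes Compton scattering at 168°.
3.403e+19 Hz (decrease)

Convert frequency to wavelength (c = 299792458 m/s):
λ₀ = c/f₀ = 299792458/6.616e+19 = 4.5313249e-12 m = 4.5313 pm

Calculate Compton shift:
Δλ = λ_C(1 - cos(168°)) = 4.7996 pm

Final wavelength:
λ' = λ₀ + Δλ = 4.5313 + 4.7996 = 9.3309 pm

Final frequency:
f' = c/λ' = 299792458/9.3309247e-12 = 3.2128912e+19 Hz

Frequency shift (decrease):
Δf = f₀ - f' = 6.616e+19 - 3.2128912e+19 = 3.403e+19 Hz

(Intermediate values are shown rounded; full precision is carried through to the final answer.)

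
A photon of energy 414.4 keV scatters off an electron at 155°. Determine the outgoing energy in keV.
162.7689 keV

First convert energy to wavelength:
λ = hc/E, with hc ≈ 1239.842 keV·pm (i.e. 1239.842 eV·nm)

For E = 414.4 keV = 414400 eV:
λ = 1239.842 keV·pm / 414.4 keV
λ = 2.9919 pm

Calculate the Compton shift:
Δλ = λ_C(1 - cos(155°)) = 2.4263 × 1.9063
Δλ = 4.6253 pm

Final wavelength:
λ' = 2.9919 + 4.6253 = 7.6172 pm

Final energy:
E' = hc/λ' = 1239.842 / 7.6172 = 162.7689 keV

(Intermediate values are shown rounded; full precision is carried through to the final answer.)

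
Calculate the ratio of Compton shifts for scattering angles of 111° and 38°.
111° produces the larger shift by a factor of 6.408

Calculate both shifts using Δλ = λ_C(1 - cos θ):

For θ₁ = 38°:
Δλ₁ = 2.4263 × (1 - cos(38°))
Δλ₁ = 2.4263 × 0.2120
Δλ₁ = 0.5144 pm

For θ₂ = 111°:
Δλ₂ = 2.4263 × (1 - cos(111°))
Δλ₂ = 2.4263 × 1.3584
Δλ₂ = 3.2958 pm

The 111° angle produces the larger shift.
Ratio: 3.2958/0.5144 = 6.408

(Intermediate values are shown rounded; full precision is carried through to the final answer.)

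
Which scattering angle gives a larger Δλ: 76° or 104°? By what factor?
104° produces the larger shift by a factor of 1.638

Calculate both shifts using Δλ = λ_C(1 - cos θ):

For θ₁ = 76°:
Δλ₁ = 2.4263 × (1 - cos(76°))
Δλ₁ = 2.4263 × 0.7581
Δλ₁ = 1.8393 pm

For θ₂ = 104°:
Δλ₂ = 2.4263 × (1 - cos(104°))
Δλ₂ = 2.4263 × 1.2419
Δλ₂ = 3.0133 pm

The 104° angle produces the larger shift.
Ratio: 3.0133/1.8393 = 1.638

(Intermediate values are shown rounded; full precision is carried through to the final answer.)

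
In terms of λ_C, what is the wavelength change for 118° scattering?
1.4695 λ_C

The Compton shift formula is:
Δλ = λ_C(1 - cos θ)

Dividing both sides by λ_C:
Δλ/λ_C = 1 - cos θ

For θ = 118°:
Δλ/λ_C = 1 - cos(118°)
Δλ/λ_C = 1 - -0.4695
Δλ/λ_C = 1.4695

This means the shift is 1.4695 × λ_C = 3.5654 pm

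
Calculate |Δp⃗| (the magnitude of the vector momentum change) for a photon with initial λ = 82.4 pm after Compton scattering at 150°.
1.5131e-23 kg·m/s

Photon momentum magnitude is p = h/λ.

Initial momentum:
p₀ = h/λ = 6.6261e-34/8.2400e-11 = 8.0413e-24 kg·m/s

After scattering:
λ' = λ + Δλ = 82.4 + 4.5276 = 86.9276 pm
p' = h/λ' = 6.6261e-34/8.6928e-11 = 7.6225e-24 kg·m/s

Momentum is a vector; the scattered photon's direction makes angle θ = 150° with the incident direction. The magnitude of the vector change Δp⃗ = p⃗₀ − p⃗' is found from the law of cosines:
|Δp⃗|² = p₀² + p'² − 2p₀p'cos θ
|Δp⃗|² = (8.0413e-24)² + (7.6225e-24)² − 2·8.0413e-24·7.6225e-24·cos(150°)
|Δp⃗| = 1.5131e-23 kg·m/s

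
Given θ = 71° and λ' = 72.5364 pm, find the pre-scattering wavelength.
70.9000 pm

From λ' = λ + Δλ, we have λ = λ' - Δλ

First calculate the Compton shift:
Δλ = λ_C(1 - cos θ)
Δλ = 2.4263 × (1 - cos(71°))
Δλ = 2.4263 × 0.6744
Δλ = 1.6364 pm

Initial wavelength:
λ = λ' - Δλ
λ = 72.5364 - 1.6364
λ = 70.9000 pm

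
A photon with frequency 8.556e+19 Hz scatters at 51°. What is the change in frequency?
1.748e+19 Hz (decrease)

Convert frequency to wavelength (c = 299792458 m/s):
λ₀ = c/f₀ = 299792458/8.556e+19 = 3.5038857e-12 m = 3.5039 pm

Calculate Compton shift:
Δλ = λ_C(1 - cos(51°)) = 0.8994 pm

Final wavelength:
λ' = λ₀ + Δλ = 3.5039 + 0.8994 = 4.4033 pm

Final frequency:
f' = c/λ' = 299792458/4.4032694e-12 = 6.8084060e+19 Hz

Frequency shift (decrease):
Δf = f₀ - f' = 8.556e+19 - 6.8084060e+19 = 1.748e+19 Hz

(Intermediate values are shown rounded; full precision is carried through to the final answer.)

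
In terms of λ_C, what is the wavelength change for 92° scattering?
1.0349 λ_C

The Compton shift formula is:
Δλ = λ_C(1 - cos θ)

Dividing both sides by λ_C:
Δλ/λ_C = 1 - cos θ

For θ = 92°:
Δλ/λ_C = 1 - cos(92°)
Δλ/λ_C = 1 - -0.0349
Δλ/λ_C = 1.0349

This means the shift is 1.0349 × λ_C = 2.5110 pm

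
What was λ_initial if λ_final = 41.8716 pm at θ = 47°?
41.1000 pm

From λ' = λ + Δλ, we have λ = λ' - Δλ

First calculate the Compton shift:
Δλ = λ_C(1 - cos θ)
Δλ = 2.4263 × (1 - cos(47°))
Δλ = 2.4263 × 0.3180
Δλ = 0.7716 pm

Initial wavelength:
λ = λ' - Δλ
λ = 41.8716 - 0.7716
λ = 41.1000 pm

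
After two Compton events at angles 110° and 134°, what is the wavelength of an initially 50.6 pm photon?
57.9679 pm

Apply Compton shift twice:

First scattering at θ₁ = 110°:
Δλ₁ = λ_C(1 - cos(110°))
Δλ₁ = 2.4263 × 1.3420
Δλ₁ = 3.2562 pm

After first scattering:
λ₁ = 50.6 + 3.2562 = 53.8562 pm

Second scattering at θ₂ = 134°:
Δλ₂ = λ_C(1 - cos(134°))
Δλ₂ = 2.4263 × 1.6947
Δλ₂ = 4.1118 pm

Final wavelength:
λ₂ = 53.8562 + 4.1118 = 57.9679 pm

Total shift: Δλ_total = 3.2562 + 4.1118 = 7.3679 pm

(Intermediate values are shown rounded; full precision is carried through to the final answer.)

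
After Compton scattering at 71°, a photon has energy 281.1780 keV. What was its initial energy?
447.1001 keV

Convert final energy to wavelength (hc ≈ 1239.842 keV·pm):
λ' = hc/E' = 1239.842 / 281.1780 = 4.4095 pm

Calculate the Compton shift:
Δλ = λ_C(1 - cos(71°))
Δλ = 2.4263 × (1 - cos(71°))
Δλ = 1.6364 pm

Initial wavelength:
λ = λ' - Δλ = 4.4095 - 1.6364 = 2.7731 pm

Initial energy:
E = hc/λ = 1239.842 / 2.7731 = 447.1001 keV

(Intermediate values are shown rounded; full precision is carried through to the final answer.)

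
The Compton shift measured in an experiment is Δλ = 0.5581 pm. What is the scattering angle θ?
39.65°

From the Compton formula Δλ = λ_C(1 - cos θ), we can solve for θ:

cos θ = 1 - Δλ/λ_C

Given:
- Δλ = 0.5581 pm
- λ_C = h/(m_e·c) ≈ 2.42631024 pm

cos θ = 1 - 0.5581/2.42631024
cos θ = 1 - 0.230020
cos θ = 0.769980

θ = arccos(0.769980)
θ = 39.65°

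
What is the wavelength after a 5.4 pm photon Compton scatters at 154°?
10.0071 pm

Using the Compton scattering formula:
λ' = λ + Δλ = λ + λ_C(1 - cos θ)

Given:
- Initial wavelength λ = 5.4 pm
- Scattering angle θ = 154°
- Compton wavelength λ_C ≈ 2.4263 pm

Calculate the shift:
Δλ = 2.4263 × (1 - cos(154°))
Δλ = 2.4263 × 1.8988
Δλ = 4.6071 pm

Final wavelength:
λ' = 5.4 + 4.6071 = 10.0071 pm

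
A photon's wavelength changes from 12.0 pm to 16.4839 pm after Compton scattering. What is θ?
148.00°

First find the wavelength shift:
Δλ = λ' - λ = 16.4839 - 12.0 = 4.4839 pm

Using Δλ = λ_C(1 - cos θ), with λ_C = h/(m_e·c) ≈ 2.42631024 pm:
cos θ = 1 - Δλ/λ_C
cos θ = 1 - 4.4839/2.42631024
cos θ = -0.848032

θ = arccos(-0.848032)
θ = 148.00°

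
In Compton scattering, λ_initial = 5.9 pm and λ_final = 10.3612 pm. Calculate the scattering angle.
147.00°

First find the wavelength shift:
Δλ = λ' - λ = 10.3612 - 5.9 = 4.4612 pm

Using Δλ = λ_C(1 - cos θ), with λ_C = h/(m_e·c) ≈ 2.42631024 pm:
cos θ = 1 - Δλ/λ_C
cos θ = 1 - 4.4612/2.42631024
cos θ = -0.838677

θ = arccos(-0.838677)
θ = 147.00°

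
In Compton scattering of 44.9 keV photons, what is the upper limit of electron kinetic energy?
6.7111 keV

Maximum energy transfer occurs at θ = 180° (backscattering).

Initial photon: E₀ = 44.9 keV → λ₀ = 27.6134 pm

Maximum Compton shift (at 180°):
Δλ_max = 2λ_C = 2 × 2.4263 = 4.8526 pm

Final wavelength:
λ' = 27.6134 + 4.8526 = 32.4660 pm

Minimum photon energy (maximum energy to electron):
E'_min = hc/λ' = 38.1889 keV

Maximum electron kinetic energy:
K_max = E₀ - E'_min = 44.9000 - 38.1889 = 6.7111 keV

(Intermediate values are shown rounded; full precision is carried through to the final answer.)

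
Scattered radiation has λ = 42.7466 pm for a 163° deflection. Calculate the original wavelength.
38.0000 pm

From λ' = λ + Δλ, we have λ = λ' - Δλ

First calculate the Compton shift:
Δλ = λ_C(1 - cos θ)
Δλ = 2.4263 × (1 - cos(163°))
Δλ = 2.4263 × 1.9563
Δλ = 4.7466 pm

Initial wavelength:
λ = λ' - Δλ
λ = 42.7466 - 4.7466
λ = 38.0000 pm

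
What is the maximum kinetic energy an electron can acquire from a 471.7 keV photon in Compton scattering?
305.9695 keV

Maximum energy transfer occurs at θ = 180° (backscattering).

Initial photon: E₀ = 471.7 keV → λ₀ = 2.6285 pm

Maximum Compton shift (at 180°):
Δλ_max = 2λ_C = 2 × 2.4263 = 4.8526 pm

Final wavelength:
λ' = 2.6285 + 4.8526 = 7.4811 pm

Minimum photon energy (maximum energy to electron):
E'_min = hc/λ' = 165.7305 keV

Maximum electron kinetic energy:
K_max = E₀ - E'_min = 471.7000 - 165.7305 = 305.9695 keV

(Intermediate values are shown rounded; full precision is carried through to the final answer.)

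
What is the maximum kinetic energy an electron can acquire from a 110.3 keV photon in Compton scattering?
33.2589 keV

Maximum energy transfer occurs at θ = 180° (backscattering).

Initial photon: E₀ = 110.3 keV → λ₀ = 11.2406 pm

Maximum Compton shift (at 180°):
Δλ_max = 2λ_C = 2 × 2.4263 = 4.8526 pm

Final wavelength:
λ' = 11.2406 + 4.8526 = 16.0933 pm

Minimum photon energy (maximum energy to electron):
E'_min = hc/λ' = 77.0411 keV

Maximum electron kinetic energy:
K_max = E₀ - E'_min = 110.3000 - 77.0411 = 33.2589 keV

(Intermediate values are shown rounded; full precision is carried through to the final answer.)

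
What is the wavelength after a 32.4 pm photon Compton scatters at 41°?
32.9952 pm

Using the Compton scattering formula:
λ' = λ + Δλ = λ + λ_C(1 - cos θ)

Given:
- Initial wavelength λ = 32.4 pm
- Scattering angle θ = 41°
- Compton wavelength λ_C ≈ 2.4263 pm

Calculate the shift:
Δλ = 2.4263 × (1 - cos(41°))
Δλ = 2.4263 × 0.2453
Δλ = 0.5952 pm

Final wavelength:
λ' = 32.4 + 0.5952 = 32.9952 pm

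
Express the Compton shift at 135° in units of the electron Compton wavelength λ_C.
1.7071 λ_C

The Compton shift formula is:
Δλ = λ_C(1 - cos θ)

Dividing both sides by λ_C:
Δλ/λ_C = 1 - cos θ

For θ = 135°:
Δλ/λ_C = 1 - cos(135°)
Δλ/λ_C = 1 - -0.7071
Δλ/λ_C = 1.7071

This means the shift is 1.7071 × λ_C = 4.1420 pm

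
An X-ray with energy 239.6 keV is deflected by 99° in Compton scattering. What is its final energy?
155.3589 keV

First convert energy to wavelength:
λ = hc/E, with hc ≈ 1239.842 keV·pm (i.e. 1239.842 eV·nm)

For E = 239.6 keV = 239600 eV:
λ = 1239.842 keV·pm / 239.6 keV
λ = 5.1746 pm

Calculate the Compton shift:
Δλ = λ_C(1 - cos(99°)) = 2.4263 × 1.1564
Δλ = 2.8059 pm

Final wavelength:
λ' = 5.1746 + 2.8059 = 7.9805 pm

Final energy:
E' = hc/λ' = 1239.842 / 7.9805 = 155.3589 keV

(Intermediate values are shown rounded; full precision is carried through to the final answer.)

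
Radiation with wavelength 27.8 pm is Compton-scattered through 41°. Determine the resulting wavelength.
28.3952 pm

Using the Compton scattering formula:
λ' = λ + Δλ = λ + λ_C(1 - cos θ)

Given:
- Initial wavelength λ = 27.8 pm
- Scattering angle θ = 41°
- Compton wavelength λ_C ≈ 2.4263 pm

Calculate the shift:
Δλ = 2.4263 × (1 - cos(41°))
Δλ = 2.4263 × 0.2453
Δλ = 0.5952 pm

Final wavelength:
λ' = 27.8 + 0.5952 = 28.3952 pm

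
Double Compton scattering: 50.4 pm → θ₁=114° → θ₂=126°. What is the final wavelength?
57.6656 pm

Apply Compton shift twice:

First scattering at θ₁ = 114°:
Δλ₁ = λ_C(1 - cos(114°))
Δλ₁ = 2.4263 × 1.4067
Δλ₁ = 3.4132 pm

After first scattering:
λ₁ = 50.4 + 3.4132 = 53.8132 pm

Second scattering at θ₂ = 126°:
Δλ₂ = λ_C(1 - cos(126°))
Δλ₂ = 2.4263 × 1.5878
Δλ₂ = 3.8525 pm

Final wavelength:
λ₂ = 53.8132 + 3.8525 = 57.6656 pm

Total shift: Δλ_total = 3.4132 + 3.8525 = 7.2656 pm

(Intermediate values are shown rounded; full precision is carried through to the final answer.)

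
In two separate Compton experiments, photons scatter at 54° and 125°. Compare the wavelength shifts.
125° produces the larger shift by a factor of 3.817

Calculate both shifts using Δλ = λ_C(1 - cos θ):

For θ₁ = 54°:
Δλ₁ = 2.4263 × (1 - cos(54°))
Δλ₁ = 2.4263 × 0.4122
Δλ₁ = 1.0002 pm

For θ₂ = 125°:
Δλ₂ = 2.4263 × (1 - cos(125°))
Δλ₂ = 2.4263 × 1.5736
Δλ₂ = 3.8180 pm

The 125° angle produces the larger shift.
Ratio: 3.8180/1.0002 = 3.817

(Intermediate values are shown rounded; full precision is carried through to the final answer.)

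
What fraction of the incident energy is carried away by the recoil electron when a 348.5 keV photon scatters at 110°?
0.4779 (or 47.79%)

Calculate initial and final photon energies:

Initial: E₀ = 348.5 keV → λ₀ = 3.5577 pm
Compton shift: Δλ = 3.2562 pm
Final wavelength: λ' = 6.8138 pm
Final energy: E' = 181.9602 keV

Fractional energy loss:
(E₀ - E')/E₀ = (348.5000 - 181.9602)/348.5000
= 166.5398/348.5000
= 0.4779
= 47.79%

(Intermediate values are shown rounded; full precision is carried through to the final answer.)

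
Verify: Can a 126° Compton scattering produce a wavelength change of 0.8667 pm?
No, inconsistent

Calculate the expected shift for θ = 126°:

Δλ_expected = λ_C(1 - cos(126°))
Δλ_expected = 2.4263 × (1 - cos(126°))
Δλ_expected = 2.4263 × 1.5878
Δλ_expected = 3.8525 pm

Given shift: 0.8667 pm
Expected shift: 3.8525 pm
Difference: 2.9858 pm

The values do not match. The given shift corresponds to θ ≈ 50.0°, not 126°.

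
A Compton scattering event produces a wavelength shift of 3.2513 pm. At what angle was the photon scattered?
109.88°

From the Compton formula Δλ = λ_C(1 - cos θ), we can solve for θ:

cos θ = 1 - Δλ/λ_C

Given:
- Δλ = 3.2513 pm
- λ_C = h/(m_e·c) ≈ 2.42631024 pm

cos θ = 1 - 3.2513/2.42631024
cos θ = 1 - 1.340018
cos θ = -0.340018

θ = arccos(-0.340018)
θ = 109.88°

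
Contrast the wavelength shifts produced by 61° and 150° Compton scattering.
150° produces the larger shift by a factor of 3.622

Calculate both shifts using Δλ = λ_C(1 - cos θ):

For θ₁ = 61°:
Δλ₁ = 2.4263 × (1 - cos(61°))
Δλ₁ = 2.4263 × 0.5152
Δλ₁ = 1.2500 pm

For θ₂ = 150°:
Δλ₂ = 2.4263 × (1 - cos(150°))
Δλ₂ = 2.4263 × 1.8660
Δλ₂ = 4.5276 pm

The 150° angle produces the larger shift.
Ratio: 4.5276/1.2500 = 3.622

(Intermediate values are shown rounded; full precision is carried through to the final answer.)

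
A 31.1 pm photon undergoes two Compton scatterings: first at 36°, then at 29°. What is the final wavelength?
31.8676 pm

Apply Compton shift twice:

First scattering at θ₁ = 36°:
Δλ₁ = λ_C(1 - cos(36°))
Δλ₁ = 2.4263 × 0.1910
Δλ₁ = 0.4634 pm

After first scattering:
λ₁ = 31.1 + 0.4634 = 31.5634 pm

Second scattering at θ₂ = 29°:
Δλ₂ = λ_C(1 - cos(29°))
Δλ₂ = 2.4263 × 0.1254
Δλ₂ = 0.3042 pm

Final wavelength:
λ₂ = 31.5634 + 0.3042 = 31.8676 pm

Total shift: Δλ_total = 0.4634 + 0.3042 = 0.7676 pm

(Intermediate values are shown rounded; full precision is carried through to the final answer.)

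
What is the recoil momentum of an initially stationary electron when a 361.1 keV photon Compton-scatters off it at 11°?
3.6838e-23 kg·m/s

The electron is initially at rest, so by conservation of momentum:
p⃗_e = p⃗₀ − p⃗'  (incident photon momentum minus scattered photon momentum)

Photon momentum magnitudes (p = h/λ = E/c):
λ₀ = hc/E₀ = 3.4335 pm → p₀ = h/λ₀ = 1.9298e-22 kg·m/s
Δλ = λ_C(1 − cos 11°) = 0.0446 pm
λ' = 3.4781 pm → p' = h/λ' = 1.9051e-22 kg·m/s

The scattered photon makes angle θ = 11° with the incident direction, so by the law of cosines:
|p⃗_e|² = p₀² + p'² − 2p₀p'cos θ
|p⃗_e|² = (1.9298e-22)² + (1.9051e-22)² − 2·1.9298e-22·1.9051e-22·cos(11°)
|p⃗_e| = 3.6838e-23 kg·m/s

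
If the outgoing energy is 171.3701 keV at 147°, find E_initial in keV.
447.0003 keV

Convert final energy to wavelength (hc ≈ 1239.842 keV·pm):
λ' = hc/E' = 1239.842 / 171.3701 = 7.2349 pm

Calculate the Compton shift:
Δλ = λ_C(1 - cos(147°))
Δλ = 2.4263 × (1 - cos(147°))
Δλ = 4.4612 pm

Initial wavelength:
λ = λ' - Δλ = 7.2349 - 4.4612 = 2.7737 pm

Initial energy:
E = hc/λ = 1239.842 / 2.7737 = 447.0003 keV

(Intermediate values are shown rounded; full precision is carried through to the final answer.)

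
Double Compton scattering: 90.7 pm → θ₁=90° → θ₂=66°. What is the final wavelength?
94.5658 pm

Apply Compton shift twice:

First scattering at θ₁ = 90°:
Δλ₁ = λ_C(1 - cos(90°))
Δλ₁ = 2.4263 × 1.0000
Δλ₁ = 2.4263 pm

After first scattering:
λ₁ = 90.7 + 2.4263 = 93.1263 pm

Second scattering at θ₂ = 66°:
Δλ₂ = λ_C(1 - cos(66°))
Δλ₂ = 2.4263 × 0.5933
Δλ₂ = 1.4394 pm

Final wavelength:
λ₂ = 93.1263 + 1.4394 = 94.5658 pm

Total shift: Δλ_total = 2.4263 + 1.4394 = 3.8658 pm

(Intermediate values are shown rounded; full precision is carried through to the final answer.)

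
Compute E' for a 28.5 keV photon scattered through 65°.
27.6109 keV

First convert energy to wavelength:
λ = hc/E, with hc ≈ 1239.842 keV·pm (i.e. 1239.842 eV·nm)

For E = 28.5 keV = 28500 eV:
λ = 1239.842 keV·pm / 28.5 keV
λ = 43.5032 pm

Calculate the Compton shift:
Δλ = λ_C(1 - cos(65°)) = 2.4263 × 0.5774
Δλ = 1.4009 pm

Final wavelength:
λ' = 43.5032 + 1.4009 = 44.9041 pm

Final energy:
E' = hc/λ' = 1239.842 / 44.9041 = 27.6109 keV

(Intermediate values are shown rounded; full precision is carried through to the final answer.)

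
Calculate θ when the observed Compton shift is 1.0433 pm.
55.25°

From the Compton formula Δλ = λ_C(1 - cos θ), we can solve for θ:

cos θ = 1 - Δλ/λ_C

Given:
- Δλ = 1.0433 pm
- λ_C = h/(m_e·c) ≈ 2.42631024 pm

cos θ = 1 - 1.0433/2.42631024
cos θ = 1 - 0.429994
cos θ = 0.570006

θ = arccos(0.570006)
θ = 55.25°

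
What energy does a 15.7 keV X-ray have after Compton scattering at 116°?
15.0355 keV

First convert energy to wavelength:
λ = hc/E, with hc ≈ 1239.842 keV·pm (i.e. 1239.842 eV·nm)

For E = 15.7 keV = 15700 eV:
λ = 1239.842 keV·pm / 15.7 keV
λ = 78.9708 pm

Calculate the Compton shift:
Δλ = λ_C(1 - cos(116°)) = 2.4263 × 1.4384
Δλ = 3.4899 pm

Final wavelength:
λ' = 78.9708 + 3.4899 = 82.4608 pm

Final energy:
E' = hc/λ' = 1239.842 / 82.4608 = 15.0355 keV

(Intermediate values are shown rounded; full precision is carried through to the final answer.)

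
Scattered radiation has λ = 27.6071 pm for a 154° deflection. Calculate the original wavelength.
23.0000 pm

From λ' = λ + Δλ, we have λ = λ' - Δλ

First calculate the Compton shift:
Δλ = λ_C(1 - cos θ)
Δλ = 2.4263 × (1 - cos(154°))
Δλ = 2.4263 × 1.8988
Δλ = 4.6071 pm

Initial wavelength:
λ = λ' - Δλ
λ = 27.6071 - 4.6071
λ = 23.0000 pm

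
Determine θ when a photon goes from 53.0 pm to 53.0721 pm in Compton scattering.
14.00°

First find the wavelength shift:
Δλ = λ' - λ = 53.0721 - 53.0 = 0.0721 pm

Using Δλ = λ_C(1 - cos θ), with λ_C = h/(m_e·c) ≈ 2.42631024 pm:
cos θ = 1 - Δλ/λ_C
cos θ = 1 - 0.0721/2.42631024
cos θ = 0.970284

θ = arccos(0.970284)
θ = 14.00°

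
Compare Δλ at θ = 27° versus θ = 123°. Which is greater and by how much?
123° produces the larger shift by a factor of 14.172

Calculate both shifts using Δλ = λ_C(1 - cos θ):

For θ₁ = 27°:
Δλ₁ = 2.4263 × (1 - cos(27°))
Δλ₁ = 2.4263 × 0.1090
Δλ₁ = 0.2645 pm

For θ₂ = 123°:
Δλ₂ = 2.4263 × (1 - cos(123°))
Δλ₂ = 2.4263 × 1.5446
Δλ₂ = 3.7478 pm

The 123° angle produces the larger shift.
Ratio: 3.7478/0.2645 = 14.172

(Intermediate values are shown rounded; full precision is carried through to the final answer.)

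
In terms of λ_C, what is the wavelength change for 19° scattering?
0.0545 λ_C

The Compton shift formula is:
Δλ = λ_C(1 - cos θ)

Dividing both sides by λ_C:
Δλ/λ_C = 1 - cos θ

For θ = 19°:
Δλ/λ_C = 1 - cos(19°)
Δλ/λ_C = 1 - 0.9455
Δλ/λ_C = 0.0545

This means the shift is 0.0545 × λ_C = 0.1322 pm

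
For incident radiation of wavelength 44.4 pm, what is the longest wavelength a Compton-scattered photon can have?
49.2526 pm (at θ = 180°)

The Compton shift is Δλ = λ_C(1 − cos θ).

Since cos θ ranges from −1 to 1, the factor (1 − cos θ) ranges from 0 to 2; the maximum shift occurs at θ = 180° (backscattering):
Δλ_max = 2λ_C = 2 × 2.4263 pm = 4.8526 pm

Maximum scattered wavelength:
λ'_max = λ₀ + Δλ_max = 44.4 + 4.8526 = 49.2526 pm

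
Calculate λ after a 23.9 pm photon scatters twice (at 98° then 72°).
28.3405 pm

Apply Compton shift twice:

First scattering at θ₁ = 98°:
Δλ₁ = λ_C(1 - cos(98°))
Δλ₁ = 2.4263 × 1.1392
Δλ₁ = 2.7640 pm

After first scattering:
λ₁ = 23.9 + 2.7640 = 26.6640 pm

Second scattering at θ₂ = 72°:
Δλ₂ = λ_C(1 - cos(72°))
Δλ₂ = 2.4263 × 0.6910
Δλ₂ = 1.6765 pm

Final wavelength:
λ₂ = 26.6640 + 1.6765 = 28.3405 pm

Total shift: Δλ_total = 2.7640 + 1.6765 = 4.4405 pm

(Intermediate values are shown rounded; full precision is carried through to the final answer.)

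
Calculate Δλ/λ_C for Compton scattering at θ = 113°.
1.3907 λ_C

The Compton shift formula is:
Δλ = λ_C(1 - cos θ)

Dividing both sides by λ_C:
Δλ/λ_C = 1 - cos θ

For θ = 113°:
Δλ/λ_C = 1 - cos(113°)
Δλ/λ_C = 1 - -0.3907
Δλ/λ_C = 1.3907

This means the shift is 1.3907 × λ_C = 3.3743 pm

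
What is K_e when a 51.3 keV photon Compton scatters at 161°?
8.3824 keV

By energy conservation: K_e = E_initial - E_final

First find the scattered photon energy:
Initial wavelength: λ = hc/E = 24.1685 pm
Compton shift: Δλ = λ_C(1 - cos(161°)) = 4.7204 pm
Final wavelength: λ' = 24.1685 + 4.7204 = 28.8889 pm
Final photon energy: E' = hc/λ' = 42.9176 keV

Electron kinetic energy:
K_e = E - E' = 51.3000 - 42.9176 = 8.3824 keV

(Intermediate values are shown rounded; full precision is carried through to the final answer.)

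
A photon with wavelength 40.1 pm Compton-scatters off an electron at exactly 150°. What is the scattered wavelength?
44.6276 pm

Using the Compton formula: λ' = λ + λ_C(1 − cos θ)

For θ = 150°, cos θ = -√3/2 (exact) ≈ -0.8660, so:
1 − cos 150° = 1 − (-√3/2) ≈ 1.8660

Δλ = λ_C × 1.8660 = 2.4263 × 1.8660 = 4.5276 pm

λ' = 40.1 + 4.5276 = 44.6276 pm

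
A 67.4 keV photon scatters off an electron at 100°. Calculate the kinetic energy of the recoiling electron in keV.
9.0350 keV

By energy conservation: K_e = E_initial - E_final

First find the scattered photon energy:
Initial wavelength: λ = hc/E = 18.3953 pm
Compton shift: Δλ = λ_C(1 - cos(100°)) = 2.8476 pm
Final wavelength: λ' = 18.3953 + 2.8476 = 21.2429 pm
Final photon energy: E' = hc/λ' = 58.3650 keV

Electron kinetic energy:
K_e = E - E' = 67.4000 - 58.3650 = 9.0350 keV

(Intermediate values are shown rounded; full precision is carried through to the final answer.)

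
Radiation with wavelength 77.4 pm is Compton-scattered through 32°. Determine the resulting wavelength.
77.7687 pm

Using the Compton scattering formula:
λ' = λ + Δλ = λ + λ_C(1 - cos θ)

Given:
- Initial wavelength λ = 77.4 pm
- Scattering angle θ = 32°
- Compton wavelength λ_C ≈ 2.4263 pm

Calculate the shift:
Δλ = 2.4263 × (1 - cos(32°))
Δλ = 2.4263 × 0.1520
Δλ = 0.3687 pm

Final wavelength:
λ' = 77.4 + 0.3687 = 77.7687 pm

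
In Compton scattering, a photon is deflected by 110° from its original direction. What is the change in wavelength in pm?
3.2562 pm

Using the Compton scattering formula:
Δλ = λ_C(1 - cos θ)

where λ_C = h/(m_e·c) ≈ 2.4263 pm is the Compton wavelength of an electron.

For θ = 110°:
cos(110°) = -0.3420
1 - cos(110°) = 1.3420

Δλ = 2.4263 × 1.3420
Δλ = 3.2562 pm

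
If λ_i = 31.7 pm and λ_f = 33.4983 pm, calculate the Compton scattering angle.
75.00°

First find the wavelength shift:
Δλ = λ' - λ = 33.4983 - 31.7 = 1.7983 pm

Using Δλ = λ_C(1 - cos θ), with λ_C = h/(m_e·c) ≈ 2.42631024 pm:
cos θ = 1 - Δλ/λ_C
cos θ = 1 - 1.7983/2.42631024
cos θ = 0.258833

θ = arccos(0.258833)
θ = 75.00°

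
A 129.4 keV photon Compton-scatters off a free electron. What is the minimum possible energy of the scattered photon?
85.8968 keV (at θ = 180°)

The scattered photon has minimum energy when its wavelength is maximum, i.e., when the Compton shift Δλ = λ_C(1 − cos θ) is maximum. This occurs at θ = 180° (backscattering), giving Δλ_max = 2λ_C = 4.8526 pm.

Initial wavelength: λ₀ = hc/E₀ = 9.5815 pm
Maximum final wavelength: λ'_max = λ₀ + 2λ_C = 9.5815 + 4.8526 = 14.4341 pm
Minimum final energy: E'_min = hc/λ'_max = 85.8968 keV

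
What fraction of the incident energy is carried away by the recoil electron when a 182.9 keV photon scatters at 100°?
0.2958 (or 29.58%)

Calculate initial and final photon energies:

Initial: E₀ = 182.9 keV → λ₀ = 6.7788 pm
Compton shift: Δλ = 2.8476 pm
Final wavelength: λ' = 9.6264 pm
Final energy: E' = 128.7956 keV

Fractional energy loss:
(E₀ - E')/E₀ = (182.9000 - 128.7956)/182.9000
= 54.1044/182.9000
= 0.2958
= 29.58%

(Intermediate values are shown rounded; full precision is carried through to the final answer.)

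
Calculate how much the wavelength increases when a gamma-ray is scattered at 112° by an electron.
3.3352 pm

Using the Compton scattering formula:
Δλ = λ_C(1 - cos θ)

where λ_C = h/(m_e·c) ≈ 2.4263 pm is the Compton wavelength of an electron.

For θ = 112°:
cos(112°) = -0.3746
1 - cos(112°) = 1.3746

Δλ = 2.4263 × 1.3746
Δλ = 3.3352 pm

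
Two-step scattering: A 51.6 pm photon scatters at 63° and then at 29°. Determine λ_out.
53.2290 pm

Apply Compton shift twice:

First scattering at θ₁ = 63°:
Δλ₁ = λ_C(1 - cos(63°))
Δλ₁ = 2.4263 × 0.5460
Δλ₁ = 1.3248 pm

After first scattering:
λ₁ = 51.6 + 1.3248 = 52.9248 pm

Second scattering at θ₂ = 29°:
Δλ₂ = λ_C(1 - cos(29°))
Δλ₂ = 2.4263 × 0.1254
Δλ₂ = 0.3042 pm

Final wavelength:
λ₂ = 52.9248 + 0.3042 = 53.2290 pm

Total shift: Δλ_total = 1.3248 + 0.3042 = 1.6290 pm

(Intermediate values are shown rounded; full precision is carried through to the final answer.)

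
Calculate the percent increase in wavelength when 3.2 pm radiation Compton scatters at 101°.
90.2898%

Calculate the Compton shift:
Δλ = λ_C(1 - cos(101°))
Δλ = 2.4263 × (1 - cos(101°))
Δλ = 2.4263 × 1.1908
Δλ = 2.8893 pm

Percentage change:
(Δλ/λ₀) × 100 = (2.8893/3.2) × 100
= 90.2898%

(Intermediate values are shown rounded; full precision is carried through to the final answer.)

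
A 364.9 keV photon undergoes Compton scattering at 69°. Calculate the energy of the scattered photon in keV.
250.2428 keV

First convert energy to wavelength:
λ = hc/E, with hc ≈ 1239.842 keV·pm (i.e. 1239.842 eV·nm)

For E = 364.9 keV = 364900 eV:
λ = 1239.842 keV·pm / 364.9 keV
λ = 3.3978 pm

Calculate the Compton shift:
Δλ = λ_C(1 - cos(69°)) = 2.4263 × 0.6416
Δλ = 1.5568 pm

Final wavelength:
λ' = 3.3978 + 1.5568 = 4.9546 pm

Final energy:
E' = hc/λ' = 1239.842 / 4.9546 = 250.2428 keV

(Intermediate values are shown rounded; full precision is carried through to the final answer.)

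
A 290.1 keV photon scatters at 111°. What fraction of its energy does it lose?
0.4354 (or 43.54%)

Calculate initial and final photon energies:

Initial: E₀ = 290.1 keV → λ₀ = 4.2738 pm
Compton shift: Δλ = 3.2958 pm
Final wavelength: λ' = 7.5697 pm
Final energy: E' = 163.7909 keV

Fractional energy loss:
(E₀ - E')/E₀ = (290.1000 - 163.7909)/290.1000
= 126.3091/290.1000
= 0.4354
= 43.54%

(Intermediate values are shown rounded; full precision is carried through to the final answer.)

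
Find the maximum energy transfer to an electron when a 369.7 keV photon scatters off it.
218.6152 keV

Maximum energy transfer occurs at θ = 180° (backscattering).

Initial photon: E₀ = 369.7 keV → λ₀ = 3.3536 pm

Maximum Compton shift (at 180°):
Δλ_max = 2λ_C = 2 × 2.4263 = 4.8526 pm

Final wavelength:
λ' = 3.3536 + 4.8526 = 8.2063 pm

Minimum photon energy (maximum energy to electron):
E'_min = hc/λ' = 151.0848 keV

Maximum electron kinetic energy:
K_max = E₀ - E'_min = 369.7000 - 151.0848 = 218.6152 keV

(Intermediate values are shown rounded; full precision is carried through to the final answer.)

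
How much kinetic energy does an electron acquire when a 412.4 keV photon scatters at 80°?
164.9953 keV

By energy conservation: K_e = E_initial - E_final

First find the scattered photon energy:
Initial wavelength: λ = hc/E = 3.0064 pm
Compton shift: Δλ = λ_C(1 - cos(80°)) = 2.0050 pm
Final wavelength: λ' = 3.0064 + 2.0050 = 5.0114 pm
Final photon energy: E' = hc/λ' = 247.4047 keV

Electron kinetic energy:
K_e = E - E' = 412.4000 - 247.4047 = 164.9953 keV

(Intermediate values are shown rounded; full precision is carried through to the final answer.)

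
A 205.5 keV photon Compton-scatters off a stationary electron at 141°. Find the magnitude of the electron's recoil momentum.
1.6461e-22 kg·m/s

The electron is initially at rest, so by conservation of momentum:
p⃗_e = p⃗₀ − p⃗'  (incident photon momentum minus scattered photon momentum)

Photon momentum magnitudes (p = h/λ = E/c):
λ₀ = hc/E₀ = 6.0333 pm → p₀ = h/λ₀ = 1.0983e-22 kg·m/s
Δλ = λ_C(1 − cos 141°) = 4.3119 pm
λ' = 10.3452 pm → p' = h/λ' = 6.4050e-23 kg·m/s

The scattered photon makes angle θ = 141° with the incident direction, so by the law of cosines:
|p⃗_e|² = p₀² + p'² − 2p₀p'cos θ
|p⃗_e|² = (1.0983e-22)² + (6.4050e-23)² − 2·1.0983e-22·6.4050e-23·cos(141°)
|p⃗_e| = 1.6461e-22 kg·m/s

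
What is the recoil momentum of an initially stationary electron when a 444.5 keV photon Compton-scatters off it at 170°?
3.2371e-22 kg·m/s

The electron is initially at rest, so by conservation of momentum:
p⃗_e = p⃗₀ − p⃗'  (incident photon momentum minus scattered photon momentum)

Photon momentum magnitudes (p = h/λ = E/c):
λ₀ = hc/E₀ = 2.7893 pm → p₀ = h/λ₀ = 2.3755e-22 kg·m/s
Δλ = λ_C(1 − cos 170°) = 4.8158 pm
λ' = 7.6051 pm → p' = h/λ' = 8.7127e-23 kg·m/s

The scattered photon makes angle θ = 170° with the incident direction, so by the law of cosines:
|p⃗_e|² = p₀² + p'² − 2p₀p'cos θ
|p⃗_e|² = (2.3755e-22)² + (8.7127e-23)² − 2·2.3755e-22·8.7127e-23·cos(170°)
|p⃗_e| = 3.2371e-22 kg·m/s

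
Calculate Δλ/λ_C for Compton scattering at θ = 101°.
1.1908 λ_C

The Compton shift formula is:
Δλ = λ_C(1 - cos θ)

Dividing both sides by λ_C:
Δλ/λ_C = 1 - cos θ

For θ = 101°:
Δλ/λ_C = 1 - cos(101°)
Δλ/λ_C = 1 - -0.1908
Δλ/λ_C = 1.1908

This means the shift is 1.1908 × λ_C = 2.8893 pm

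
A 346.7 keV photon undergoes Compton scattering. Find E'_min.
147.0969 keV (at θ = 180°)

The scattered photon has minimum energy when its wavelength is maximum, i.e., when the Compton shift Δλ = λ_C(1 − cos θ) is maximum. This occurs at θ = 180° (backscattering), giving Δλ_max = 2λ_C = 4.8526 pm.

Initial wavelength: λ₀ = hc/E₀ = 3.5761 pm
Maximum final wavelength: λ'_max = λ₀ + 2λ_C = 3.5761 + 4.8526 = 8.4287 pm
Minimum final energy: E'_min = hc/λ'_max = 147.0969 keV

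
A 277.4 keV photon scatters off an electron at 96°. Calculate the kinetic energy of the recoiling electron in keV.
103.9819 keV

By energy conservation: K_e = E_initial - E_final

First find the scattered photon energy:
Initial wavelength: λ = hc/E = 4.4695 pm
Compton shift: Δλ = λ_C(1 - cos(96°)) = 2.6799 pm
Final wavelength: λ' = 4.4695 + 2.6799 = 7.1494 pm
Final photon energy: E' = hc/λ' = 173.4181 keV

Electron kinetic energy:
K_e = E - E' = 277.4000 - 173.4181 = 103.9819 keV

(Intermediate values are shown rounded; full precision is carried through to the final answer.)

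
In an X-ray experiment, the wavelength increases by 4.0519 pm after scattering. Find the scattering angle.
132.07°

From the Compton formula Δλ = λ_C(1 - cos θ), we can solve for θ:

cos θ = 1 - Δλ/λ_C

Given:
- Δλ = 4.0519 pm
- λ_C = h/(m_e·c) ≈ 2.42631024 pm

cos θ = 1 - 4.0519/2.42631024
cos θ = 1 - 1.669984
cos θ = -0.669984

θ = arccos(-0.669984)
θ = 132.07°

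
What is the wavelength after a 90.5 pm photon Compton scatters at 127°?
94.3865 pm

Using the Compton scattering formula:
λ' = λ + Δλ = λ + λ_C(1 - cos θ)

Given:
- Initial wavelength λ = 90.5 pm
- Scattering angle θ = 127°
- Compton wavelength λ_C ≈ 2.4263 pm

Calculate the shift:
Δλ = 2.4263 × (1 - cos(127°))
Δλ = 2.4263 × 1.6018
Δλ = 3.8865 pm

Final wavelength:
λ' = 90.5 + 3.8865 = 94.3865 pm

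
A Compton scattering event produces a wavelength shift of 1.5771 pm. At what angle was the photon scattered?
69.51°

From the Compton formula Δλ = λ_C(1 - cos θ), we can solve for θ:

cos θ = 1 - Δλ/λ_C

Given:
- Δλ = 1.5771 pm
- λ_C = h/(m_e·c) ≈ 2.42631024 pm

cos θ = 1 - 1.5771/2.42631024
cos θ = 1 - 0.649999
cos θ = 0.350001

θ = arccos(0.350001)
θ = 69.51°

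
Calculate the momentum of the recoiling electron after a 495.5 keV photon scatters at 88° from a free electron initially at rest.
2.9378e-22 kg·m/s

The electron is initially at rest, so by conservation of momentum:
p⃗_e = p⃗₀ − p⃗'  (incident photon momentum minus scattered photon momentum)

Photon momentum magnitudes (p = h/λ = E/c):
λ₀ = hc/E₀ = 2.5022 pm → p₀ = h/λ₀ = 2.6481e-22 kg·m/s
Δλ = λ_C(1 − cos 88°) = 2.3416 pm
λ' = 4.8438 pm → p' = h/λ' = 1.3679e-22 kg·m/s

The scattered photon makes angle θ = 88° with the incident direction, so by the law of cosines:
|p⃗_e|² = p₀² + p'² − 2p₀p'cos θ
|p⃗_e|² = (2.6481e-22)² + (1.3679e-22)² − 2·2.6481e-22·1.3679e-22·cos(88°)
|p⃗_e| = 2.9378e-22 kg·m/s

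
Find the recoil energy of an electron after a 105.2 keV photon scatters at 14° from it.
0.6394 keV

By energy conservation: K_e = E_initial - E_final

First find the scattered photon energy:
Initial wavelength: λ = hc/E = 11.7856 pm
Compton shift: Δλ = λ_C(1 - cos(14°)) = 0.0721 pm
Final wavelength: λ' = 11.7856 + 0.0721 = 11.8576 pm
Final photon energy: E' = hc/λ' = 104.5606 keV

Electron kinetic energy:
K_e = E - E' = 105.2000 - 104.5606 = 0.6394 keV

(Intermediate values are shown rounded; full precision is carried through to the final answer.)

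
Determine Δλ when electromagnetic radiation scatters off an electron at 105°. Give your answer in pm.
3.0543 pm

Using the Compton scattering formula:
Δλ = λ_C(1 - cos θ)

where λ_C = h/(m_e·c) ≈ 2.4263 pm is the Compton wavelength of an electron.

For θ = 105°:
cos(105°) = -0.2588
1 - cos(105°) = 1.2588

Δλ = 2.4263 × 1.2588
Δλ = 3.0543 pm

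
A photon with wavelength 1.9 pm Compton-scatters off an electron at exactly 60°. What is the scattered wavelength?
3.1132 pm

Using the Compton formula: λ' = λ + λ_C(1 − cos θ)

For θ = 60°, cos θ = 1/2 (exact) = 0.5000, so:
1 − cos 60° = 1 − (1/2) = 0.5000

Δλ = λ_C × 0.5000 = 2.4263 × 0.5000 = 1.2132 pm

λ' = 1.9 + 1.2132 = 3.1132 pm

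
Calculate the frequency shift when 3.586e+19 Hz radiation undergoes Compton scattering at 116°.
1.056e+19 Hz (decrease)

Convert frequency to wavelength (c = 299792458 m/s):
λ₀ = c/f₀ = 299792458/3.586e+19 = 8.3600797e-12 m = 8.3601 pm

Calculate Compton shift:
Δλ = λ_C(1 - cos(116°)) = 3.4899 pm

Final wavelength:
λ' = λ₀ + Δλ = 8.3601 + 3.4899 = 11.8500 pm

Final frequency:
f' = c/λ' = 299792458/1.1850014e-11 = 2.5298911e+19 Hz

Frequency shift (decrease):
Δf = f₀ - f' = 3.586e+19 - 2.5298911e+19 = 1.056e+19 Hz

(Intermediate values are shown rounded; full precision is carried through to the final answer.)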